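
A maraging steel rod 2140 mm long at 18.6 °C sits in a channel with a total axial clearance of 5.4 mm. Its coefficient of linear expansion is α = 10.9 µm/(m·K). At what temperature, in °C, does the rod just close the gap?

250 °C

α·L₀·ΔT = 5.4 mm ⇒ ΔT = 5.4 / (10.9×10⁻⁶ × 2140.0) = 231.5 K.
T = 18.6 + 231.5 = 250.1 °C.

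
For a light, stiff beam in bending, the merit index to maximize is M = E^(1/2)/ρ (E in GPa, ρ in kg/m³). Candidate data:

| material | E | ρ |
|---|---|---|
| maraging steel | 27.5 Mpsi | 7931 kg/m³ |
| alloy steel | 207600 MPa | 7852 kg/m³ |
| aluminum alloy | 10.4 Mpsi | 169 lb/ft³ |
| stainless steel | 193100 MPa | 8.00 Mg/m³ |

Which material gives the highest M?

aluminum alloy

In SI units:
  maraging steel: E = 189.6 GPa, ρ = 7931 kg/m³
  alloy steel: E = 207.6 GPa, ρ = 7852 kg/m³
  aluminum alloy: E = 71.71 GPa, ρ = 2707 kg/m³
  stainless steel: E = 193.1 GPa, ρ = 8000 kg/m³
  aluminum alloy: M = 3.13×10⁻³
  alloy steel: M = 1.83×10⁻³
  stainless steel: M = 1.74×10⁻³
  maraging steel: M = 1.74×10⁻³
Highest index: aluminum alloy.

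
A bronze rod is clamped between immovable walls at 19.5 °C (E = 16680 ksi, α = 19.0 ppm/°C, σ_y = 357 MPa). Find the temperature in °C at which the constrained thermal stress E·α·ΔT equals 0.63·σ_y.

122 °C

E = 16680 ksi = 115.0 GPa.
E·α·ΔT = 224.9 MPa ⇒ ΔT = 224.9 / (115.0×10³ × 19.0×10⁻⁶) = 102.9 K.
T = 19.5 + 102.9 = 122.4 °C.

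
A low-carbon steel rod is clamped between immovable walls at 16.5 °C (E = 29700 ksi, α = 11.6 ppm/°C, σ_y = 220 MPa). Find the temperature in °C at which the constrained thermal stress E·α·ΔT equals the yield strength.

109 °C

E = 29700 ksi = 204.8 GPa.
E·α·ΔT = 220.0 MPa ⇒ ΔT = 220.0 / (204.8×10³ × 11.6×10⁻⁶) = 92.62 K.
T = 16.5 + 92.62 = 109.1 °C.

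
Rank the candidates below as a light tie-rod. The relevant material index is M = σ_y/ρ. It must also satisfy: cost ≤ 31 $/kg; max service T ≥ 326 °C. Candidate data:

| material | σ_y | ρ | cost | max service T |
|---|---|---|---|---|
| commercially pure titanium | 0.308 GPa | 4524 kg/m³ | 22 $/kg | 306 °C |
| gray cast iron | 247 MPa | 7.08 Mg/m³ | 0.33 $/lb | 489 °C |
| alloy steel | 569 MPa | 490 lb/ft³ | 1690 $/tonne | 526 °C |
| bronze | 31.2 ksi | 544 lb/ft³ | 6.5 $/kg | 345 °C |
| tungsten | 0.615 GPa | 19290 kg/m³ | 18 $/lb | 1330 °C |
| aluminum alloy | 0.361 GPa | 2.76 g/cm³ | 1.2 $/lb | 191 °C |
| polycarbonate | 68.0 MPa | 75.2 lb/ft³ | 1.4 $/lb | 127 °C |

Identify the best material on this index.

Screen on constraints: cost ≤ 31 $/kg; max service T ≥ 326 °C. Survivors: gray cast iron, alloy steel, bronze.
Putting every candidate on a common basis:
  gray cast iron: σ_y = 247.0 MPa, ρ = 7080 kg/m³
  alloy steel: σ_y = 569.0 MPa, ρ = 7849 kg/m³
  bronze: σ_y = 215.1 MPa, ρ = 8714 kg/m³
  alloy steel: M = 72.5 kN·m/kg
  gray cast iron: M = 34.9 kN·m/kg
  bronze: M = 24.7 kN·m/kg
Alloy steel ranks first.

alloy steel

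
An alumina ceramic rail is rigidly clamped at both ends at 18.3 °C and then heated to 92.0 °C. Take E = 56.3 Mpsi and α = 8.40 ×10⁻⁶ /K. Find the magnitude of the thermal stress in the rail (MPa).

E = 56.3 Mpsi = 388.2 GPa.
ΔT = 73.70 K. Constrained thermal stress σ = E·α·ΔT = 388.2×10³ MPa × 8.40×10⁻⁶ × 73.70 = 240 MPa (compressive).

240 MPa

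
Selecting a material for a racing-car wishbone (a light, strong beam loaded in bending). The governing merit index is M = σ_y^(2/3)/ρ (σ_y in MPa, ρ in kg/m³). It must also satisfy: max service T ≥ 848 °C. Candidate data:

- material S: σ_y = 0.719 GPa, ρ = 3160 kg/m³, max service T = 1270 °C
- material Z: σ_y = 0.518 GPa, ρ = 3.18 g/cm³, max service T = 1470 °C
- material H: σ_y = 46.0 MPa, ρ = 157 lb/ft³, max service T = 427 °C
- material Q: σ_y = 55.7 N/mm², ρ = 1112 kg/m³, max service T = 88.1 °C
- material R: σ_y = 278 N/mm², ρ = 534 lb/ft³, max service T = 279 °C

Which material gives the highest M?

Screen on constraints: max service T ≥ 848 °C. Survivors: material S, material Z.
Normalizing units and computing the index:
  material S: σ_y = 719.0 MPa, ρ = 3160 kg/m³
  material Z: σ_y = 518.0 MPa, ρ = 3180 kg/m³
  material S: M = 25.4×10⁻³
  material Z: M = 20.3×10⁻³
The maximum is for material S.

material S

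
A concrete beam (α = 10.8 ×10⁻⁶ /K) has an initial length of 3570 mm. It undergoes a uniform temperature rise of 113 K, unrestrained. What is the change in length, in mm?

4.36 mm

ΔL = α·L₀·ΔT = 10.8×10⁻⁶ × 3570 mm × 113.0 K = 4.36 mm.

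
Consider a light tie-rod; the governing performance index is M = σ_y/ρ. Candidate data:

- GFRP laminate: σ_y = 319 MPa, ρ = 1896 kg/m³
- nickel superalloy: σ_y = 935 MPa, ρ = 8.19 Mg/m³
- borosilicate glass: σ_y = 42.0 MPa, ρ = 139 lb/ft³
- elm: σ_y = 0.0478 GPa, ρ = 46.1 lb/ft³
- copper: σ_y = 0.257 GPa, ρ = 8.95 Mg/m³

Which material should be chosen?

GFRP laminate

Putting every candidate on a common basis:
  GFRP laminate: σ_y = 319.0 MPa, ρ = 1896 kg/m³
  nickel superalloy: σ_y = 935.0 MPa, ρ = 8190 kg/m³
  borosilicate glass: σ_y = 42.00 MPa, ρ = 2227 kg/m³
  elm: σ_y = 47.80 MPa, ρ = 738.5 kg/m³
  copper: σ_y = 257.0 MPa, ρ = 8950 kg/m³
  GFRP laminate: M = 168 kN·m/kg
  nickel superalloy: M = 114 kN·m/kg
  elm: M = 64.7 kN·m/kg
  copper: M = 28.7 kN·m/kg
  borosilicate glass: M = 18.9 kN·m/kg
GFRP laminate ranks first.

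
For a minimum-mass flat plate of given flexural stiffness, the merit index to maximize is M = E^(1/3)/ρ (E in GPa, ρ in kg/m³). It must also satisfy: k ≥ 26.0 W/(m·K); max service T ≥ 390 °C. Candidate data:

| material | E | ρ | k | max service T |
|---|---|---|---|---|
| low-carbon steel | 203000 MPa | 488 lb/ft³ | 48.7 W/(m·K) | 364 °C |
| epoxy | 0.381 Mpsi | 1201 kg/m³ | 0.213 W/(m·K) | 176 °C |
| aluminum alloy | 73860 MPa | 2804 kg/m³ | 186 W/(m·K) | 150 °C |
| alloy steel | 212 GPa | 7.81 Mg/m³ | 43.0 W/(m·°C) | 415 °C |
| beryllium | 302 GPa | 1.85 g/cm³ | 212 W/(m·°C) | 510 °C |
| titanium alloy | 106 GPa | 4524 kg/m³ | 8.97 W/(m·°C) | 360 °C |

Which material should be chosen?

beryllium

Screen on constraints: k ≥ 26.0 W/(m·K); max service T ≥ 390 °C. Survivors: alloy steel, beryllium.
Convert each candidate to consistent units, then evaluate M:
  alloy steel: E = 212.0 GPa, ρ = 7810 kg/m³
  beryllium: E = 302.0 GPa, ρ = 1850 kg/m³
  beryllium: M = 3.63×10⁻³
  alloy steel: M = 0.763×10⁻³
Beryllium has the largest M.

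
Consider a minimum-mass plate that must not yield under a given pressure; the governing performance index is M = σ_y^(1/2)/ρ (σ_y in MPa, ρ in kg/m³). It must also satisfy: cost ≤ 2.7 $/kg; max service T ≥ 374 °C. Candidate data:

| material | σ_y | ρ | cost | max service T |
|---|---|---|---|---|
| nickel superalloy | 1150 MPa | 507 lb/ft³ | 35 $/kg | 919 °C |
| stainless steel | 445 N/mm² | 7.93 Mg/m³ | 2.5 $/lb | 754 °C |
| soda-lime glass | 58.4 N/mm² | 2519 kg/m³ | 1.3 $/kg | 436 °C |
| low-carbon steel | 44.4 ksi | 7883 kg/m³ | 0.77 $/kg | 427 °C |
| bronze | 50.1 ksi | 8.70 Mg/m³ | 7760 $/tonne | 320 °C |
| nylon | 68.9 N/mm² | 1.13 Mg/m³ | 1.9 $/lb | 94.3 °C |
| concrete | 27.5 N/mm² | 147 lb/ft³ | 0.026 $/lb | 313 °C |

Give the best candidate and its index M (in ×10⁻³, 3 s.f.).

Screen on constraints: cost ≤ 2.7 $/kg; max service T ≥ 374 °C. Survivors: soda-lime glass, low-carbon steel.
In SI units:
  soda-lime glass: σ_y = 58.40 MPa, ρ = 2519 kg/m³
  low-carbon steel: σ_y = 306.1 MPa, ρ = 7883 kg/m³
  soda-lime glass: M = 3.03×10⁻³
  low-carbon steel: M = 2.22×10⁻³
Highest index: soda-lime glass.

soda-lime glass, M = 3.03×10⁻³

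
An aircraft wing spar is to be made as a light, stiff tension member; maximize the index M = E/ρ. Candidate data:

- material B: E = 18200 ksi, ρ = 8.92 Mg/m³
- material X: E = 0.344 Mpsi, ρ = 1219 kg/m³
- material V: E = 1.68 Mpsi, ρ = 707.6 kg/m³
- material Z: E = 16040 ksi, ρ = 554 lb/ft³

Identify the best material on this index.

material V

Normalizing units and computing the index:
  material B: E = 125.5 GPa, ρ = 8920 kg/m³
  material X: E = 2.372 GPa, ρ = 1219 kg/m³
  material V: E = 11.58 GPa, ρ = 707.6 kg/m³
  material Z: E = 110.6 GPa, ρ = 8874 kg/m³
  material V: M = 16.4 MN·m/kg
  material B: M = 14.1 MN·m/kg
  material Z: M = 12.5 MN·m/kg
  material X: M = 1.95 MN·m/kg
Highest index: material V.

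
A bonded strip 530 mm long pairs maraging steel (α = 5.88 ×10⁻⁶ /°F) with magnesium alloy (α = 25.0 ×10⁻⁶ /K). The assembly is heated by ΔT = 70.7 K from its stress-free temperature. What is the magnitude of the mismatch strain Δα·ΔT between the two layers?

1.02×10⁻³

maraging steel: α = 5.88×10⁻⁶/°F × 9/5 = 10.6×10⁻⁶/K.
Δα = |10.6 − 25.0|×10⁻⁶/K = 14.4×10⁻⁶/K.
Mismatch strain = Δα·ΔT = 14.4×10⁻⁶ × 70.7 = 1.02×10⁻³.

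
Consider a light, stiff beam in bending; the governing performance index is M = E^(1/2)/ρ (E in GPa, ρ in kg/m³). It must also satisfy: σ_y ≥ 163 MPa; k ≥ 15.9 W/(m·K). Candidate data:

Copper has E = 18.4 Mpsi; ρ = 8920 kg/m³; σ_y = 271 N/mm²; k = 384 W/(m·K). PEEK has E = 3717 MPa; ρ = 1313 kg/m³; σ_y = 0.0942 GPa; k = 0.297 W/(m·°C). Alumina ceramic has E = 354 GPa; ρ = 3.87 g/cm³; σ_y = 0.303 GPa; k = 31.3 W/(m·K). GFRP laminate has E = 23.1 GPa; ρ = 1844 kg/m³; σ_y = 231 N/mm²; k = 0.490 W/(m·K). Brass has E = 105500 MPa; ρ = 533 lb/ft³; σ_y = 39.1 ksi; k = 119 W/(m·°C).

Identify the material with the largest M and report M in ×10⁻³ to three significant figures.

Screen on constraints: σ_y ≥ 163 MPa; k ≥ 15.9 W/(m·K). Survivors: copper, alumina ceramic, brass.
Normalizing units and computing the index:
  copper: E = 126.9 GPa, ρ = 8920 kg/m³
  alumina ceramic: E = 354.0 GPa, ρ = 3870 kg/m³
  brass: E = 105.5 GPa, ρ = 8538 kg/m³
  alumina ceramic: M = 4.86×10⁻³
  copper: M = 1.26×10⁻³
  brass: M = 1.20×10⁻³
The maximum is for alumina ceramic.

alumina ceramic, M = 4.86×10⁻³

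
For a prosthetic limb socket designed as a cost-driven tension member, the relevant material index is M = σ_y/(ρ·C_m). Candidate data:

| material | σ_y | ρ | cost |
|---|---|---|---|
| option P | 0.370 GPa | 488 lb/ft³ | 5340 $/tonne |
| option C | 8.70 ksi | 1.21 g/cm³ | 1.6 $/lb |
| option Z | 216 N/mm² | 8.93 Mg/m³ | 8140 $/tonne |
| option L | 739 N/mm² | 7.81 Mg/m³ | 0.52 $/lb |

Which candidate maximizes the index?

option L

In SI units:
  option P: σ_y = 370.0 MPa, ρ = 7817 kg/m³, cost = 5.340 $/kg
  option C: σ_y = 59.98 MPa, ρ = 1210 kg/m³, cost = 3.527 $/kg
  option Z: σ_y = 216.0 MPa, ρ = 8930 kg/m³, cost = 8.140 $/kg
  option L: σ_y = 739.0 MPa, ρ = 7810 kg/m³, cost = 1.146 $/kg
  option L: M = 82.5 kN·m per $
  option C: M = 14.1 kN·m per $
  option P: M = 8.86 kN·m per $
  option Z: M = 2.97 kN·m per $
Option L ranks first.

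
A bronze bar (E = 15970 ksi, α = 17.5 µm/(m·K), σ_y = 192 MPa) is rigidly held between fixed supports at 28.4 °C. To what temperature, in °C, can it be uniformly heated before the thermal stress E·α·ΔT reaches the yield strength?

E = 15970 ksi = 110.1 GPa.
E·α·ΔT = 192.0 MPa ⇒ ΔT = 192.0 / (110.1×10³ × 17.5×10⁻⁶) = 99.64 K.
T = 28.4 + 99.64 = 128.0 °C.

128 °C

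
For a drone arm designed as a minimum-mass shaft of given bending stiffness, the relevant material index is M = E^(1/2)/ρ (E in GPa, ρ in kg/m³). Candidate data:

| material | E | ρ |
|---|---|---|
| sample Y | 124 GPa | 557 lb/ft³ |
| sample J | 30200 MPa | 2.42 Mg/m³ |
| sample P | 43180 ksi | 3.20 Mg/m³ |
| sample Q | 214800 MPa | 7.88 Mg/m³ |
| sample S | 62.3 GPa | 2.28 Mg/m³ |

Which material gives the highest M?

Convert each candidate to consistent units, then evaluate M:
  sample Y: E = 124.0 GPa, ρ = 8922 kg/m³
  sample J: E = 30.20 GPa, ρ = 2420 kg/m³
  sample P: E = 297.7 GPa, ρ = 3200 kg/m³
  sample Q: E = 214.8 GPa, ρ = 7880 kg/m³
  sample S: E = 62.30 GPa, ρ = 2280 kg/m³
  sample P: M = 5.39×10⁻³
  sample S: M = 3.46×10⁻³
  sample J: M = 2.27×10⁻³
  sample Q: M = 1.86×10⁻³
  sample Y: M = 1.25×10⁻³
Sample P has the largest M.

sample P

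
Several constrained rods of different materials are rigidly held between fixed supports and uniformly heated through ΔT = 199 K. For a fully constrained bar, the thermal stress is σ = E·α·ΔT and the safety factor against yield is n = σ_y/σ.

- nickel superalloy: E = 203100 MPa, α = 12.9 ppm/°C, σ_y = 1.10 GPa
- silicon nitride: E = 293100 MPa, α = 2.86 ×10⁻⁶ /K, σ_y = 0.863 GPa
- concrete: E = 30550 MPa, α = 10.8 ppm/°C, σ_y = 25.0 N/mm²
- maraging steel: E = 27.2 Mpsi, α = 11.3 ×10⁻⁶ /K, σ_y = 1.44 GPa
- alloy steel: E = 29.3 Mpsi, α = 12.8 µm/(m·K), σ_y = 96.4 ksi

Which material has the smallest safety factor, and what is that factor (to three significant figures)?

concrete, n = 0.381

In consistent units (E in GPa, α in ×10⁻⁶/K, σ_y in MPa):
  nickel superalloy: E = 203.1, α = 12.9, σ_y = 1100 → σ = 521 MPa, n = 2.11
  silicon nitride: E = 293.1, α = 2.86, σ_y = 863.0 → σ = 167 MPa, n = 5.17
  concrete: E = 30.55, α = 10.8, σ_y = 25.00 → σ = 65.7 MPa, n = 0.381
  maraging steel: E = 187.5, α = 11.3, σ_y = 1440 → σ = 422 MPa, n = 3.41
  alloy steel: E = 202.0, α = 12.8, σ_y = 664.7 → σ = 515 MPa, n = 1.29
Concrete has the lowest safety factor, n = 0.381.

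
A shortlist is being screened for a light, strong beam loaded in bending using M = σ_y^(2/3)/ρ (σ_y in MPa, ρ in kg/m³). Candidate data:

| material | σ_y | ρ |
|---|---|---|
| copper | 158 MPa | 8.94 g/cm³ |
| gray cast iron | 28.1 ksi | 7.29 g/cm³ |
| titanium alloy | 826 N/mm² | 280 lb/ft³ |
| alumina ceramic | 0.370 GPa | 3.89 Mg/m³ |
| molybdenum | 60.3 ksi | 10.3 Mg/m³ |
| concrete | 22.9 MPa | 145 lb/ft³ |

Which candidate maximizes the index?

titanium alloy

Normalizing units and computing the index:
  copper: σ_y = 158.0 MPa, ρ = 8940 kg/m³
  gray cast iron: σ_y = 193.7 MPa, ρ = 7290 kg/m³
  titanium alloy: σ_y = 826.0 MPa, ρ = 4485 kg/m³
  alumina ceramic: σ_y = 370.0 MPa, ρ = 3890 kg/m³
  molybdenum: σ_y = 415.8 MPa, ρ = 10300 kg/m³
  concrete: σ_y = 22.90 MPa, ρ = 2323 kg/m³
  titanium alloy: M = 19.6×10⁻³
  alumina ceramic: M = 13.2×10⁻³
  molybdenum: M = 5.41×10⁻³
  gray cast iron: M = 4.59×10⁻³
  concrete: M = 3.47×10⁻³
  copper: M = 3.27×10⁻³
Titanium alloy has the largest M.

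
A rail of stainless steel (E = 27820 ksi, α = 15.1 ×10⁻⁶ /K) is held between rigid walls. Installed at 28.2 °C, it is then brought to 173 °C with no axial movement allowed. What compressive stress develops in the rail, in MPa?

E = 27820 ksi = 191.8 GPa.
ΔT = 144.8 K. Constrained thermal stress σ = E·α·ΔT = 191.8×10³ MPa × 15.1×10⁻⁶ × 144.8 = 419 MPa (compressive).

419 MPa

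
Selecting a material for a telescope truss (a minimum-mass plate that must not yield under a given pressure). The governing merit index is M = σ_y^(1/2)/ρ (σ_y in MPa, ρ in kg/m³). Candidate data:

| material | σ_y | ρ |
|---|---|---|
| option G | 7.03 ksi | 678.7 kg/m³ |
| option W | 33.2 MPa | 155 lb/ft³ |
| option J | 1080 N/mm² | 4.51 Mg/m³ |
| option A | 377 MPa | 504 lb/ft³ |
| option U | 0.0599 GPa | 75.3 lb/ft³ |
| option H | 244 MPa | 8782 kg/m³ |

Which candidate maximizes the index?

option G

Convert each candidate to consistent units, then evaluate M:
  option G: σ_y = 48.47 MPa, ρ = 678.7 kg/m³
  option W: σ_y = 33.20 MPa, ρ = 2483 kg/m³
  option J: σ_y = 1080 MPa, ρ = 4510 kg/m³
  option A: σ_y = 377.0 MPa, ρ = 8073 kg/m³
  option U: σ_y = 59.90 MPa, ρ = 1206 kg/m³
  option H: σ_y = 244.0 MPa, ρ = 8782 kg/m³
  option G: M = 10.3×10⁻³
  option J: M = 7.29×10⁻³
  option U: M = 6.42×10⁻³
  option A: M = 2.41×10⁻³
  option W: M = 2.32×10⁻³
  option H: M = 1.78×10⁻³
The maximum is for option G.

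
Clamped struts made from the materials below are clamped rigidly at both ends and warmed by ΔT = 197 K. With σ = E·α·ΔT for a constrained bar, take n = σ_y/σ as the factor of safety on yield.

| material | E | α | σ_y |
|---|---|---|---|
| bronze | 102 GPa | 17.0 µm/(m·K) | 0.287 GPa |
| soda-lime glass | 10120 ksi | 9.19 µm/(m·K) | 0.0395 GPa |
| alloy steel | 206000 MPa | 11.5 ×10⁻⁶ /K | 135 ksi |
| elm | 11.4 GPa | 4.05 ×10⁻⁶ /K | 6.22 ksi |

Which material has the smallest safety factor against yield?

soda-lime glass

In consistent units (E in GPa, α in ×10⁻⁶/K, σ_y in MPa):
  bronze: E = 102.0, α = 17.0, σ_y = 287.0 → σ = 342 MPa, n = 0.840
  soda-lime glass: E = 69.77, α = 9.19, σ_y = 39.50 → σ = 126 MPa, n = 0.313
  alloy steel: E = 206.0, α = 11.5, σ_y = 930.8 → σ = 467 MPa, n = 1.99
  elm: E = 11.40, α = 4.05, σ_y = 42.89 → σ = 9.10 MPa, n = 4.72
Smallest n: soda-lime glass with n = 0.313.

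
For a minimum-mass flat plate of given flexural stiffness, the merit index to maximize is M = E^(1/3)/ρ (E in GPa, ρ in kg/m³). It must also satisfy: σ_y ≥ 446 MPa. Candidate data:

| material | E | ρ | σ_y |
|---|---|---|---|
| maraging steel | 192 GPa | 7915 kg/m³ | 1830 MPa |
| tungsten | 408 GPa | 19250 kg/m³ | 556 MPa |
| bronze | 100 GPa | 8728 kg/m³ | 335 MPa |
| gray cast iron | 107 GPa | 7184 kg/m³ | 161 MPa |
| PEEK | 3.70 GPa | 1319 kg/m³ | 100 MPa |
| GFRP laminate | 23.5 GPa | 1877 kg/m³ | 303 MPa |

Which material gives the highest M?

Screen on constraints: σ_y ≥ 446 MPa. Survivors: maraging steel, tungsten.
Evaluate M for each candidate:
  maraging steel: M = 0.729×10⁻³
  tungsten: M = 0.385×10⁻³
Maraging steel has the largest M.

maraging steel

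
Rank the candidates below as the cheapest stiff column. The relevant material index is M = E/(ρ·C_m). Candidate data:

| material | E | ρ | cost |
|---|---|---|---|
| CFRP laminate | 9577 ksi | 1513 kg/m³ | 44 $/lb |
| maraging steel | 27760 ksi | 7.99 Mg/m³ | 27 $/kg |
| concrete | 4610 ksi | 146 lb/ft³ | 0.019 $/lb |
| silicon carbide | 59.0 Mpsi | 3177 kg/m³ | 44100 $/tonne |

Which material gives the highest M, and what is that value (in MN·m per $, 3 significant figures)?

concrete, M = 324 MN·m per $

Normalizing units and computing the index:
  CFRP laminate: E = 66.03 GPa, ρ = 1513 kg/m³, cost = 97.00 $/kg
  maraging steel: E = 191.4 GPa, ρ = 7990 kg/m³, cost = 27.00 $/kg
  concrete: E = 31.78 GPa, ρ = 2339 kg/m³, cost = 0.04189 $/kg
  silicon carbide: E = 406.8 GPa, ρ = 3177 kg/m³, cost = 44.10 $/kg
  concrete: M = 324 MN·m per $
  silicon carbide: M = 2.90 MN·m per $
  maraging steel: M = 0.887 MN·m per $
  CFRP laminate: M = 0.450 MN·m per $
Concrete has the largest M.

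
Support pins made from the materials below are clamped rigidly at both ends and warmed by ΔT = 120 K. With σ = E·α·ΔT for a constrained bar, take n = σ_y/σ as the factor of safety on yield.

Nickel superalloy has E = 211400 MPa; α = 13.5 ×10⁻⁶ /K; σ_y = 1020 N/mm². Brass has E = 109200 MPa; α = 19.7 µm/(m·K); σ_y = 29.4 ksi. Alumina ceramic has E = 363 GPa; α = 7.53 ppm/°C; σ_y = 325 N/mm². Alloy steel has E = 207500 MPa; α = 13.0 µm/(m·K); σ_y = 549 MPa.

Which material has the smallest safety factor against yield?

brass

With everything in SI (GPa, ×10⁻⁶/K, MPa):
  nickel superalloy: E = 211.4, α = 13.5, σ_y = 1020 → σ = 342 MPa, n = 2.98
  brass: E = 109.2, α = 19.7, σ_y = 202.7 → σ = 258 MPa, n = 0.785
  alumina ceramic: E = 363.0, α = 7.53, σ_y = 325.0 → σ = 328 MPa, n = 0.991
  alloy steel: E = 207.5, α = 13.0, σ_y = 549.0 → σ = 324 MPa, n = 1.70
The minimum is brass at n = 0.785.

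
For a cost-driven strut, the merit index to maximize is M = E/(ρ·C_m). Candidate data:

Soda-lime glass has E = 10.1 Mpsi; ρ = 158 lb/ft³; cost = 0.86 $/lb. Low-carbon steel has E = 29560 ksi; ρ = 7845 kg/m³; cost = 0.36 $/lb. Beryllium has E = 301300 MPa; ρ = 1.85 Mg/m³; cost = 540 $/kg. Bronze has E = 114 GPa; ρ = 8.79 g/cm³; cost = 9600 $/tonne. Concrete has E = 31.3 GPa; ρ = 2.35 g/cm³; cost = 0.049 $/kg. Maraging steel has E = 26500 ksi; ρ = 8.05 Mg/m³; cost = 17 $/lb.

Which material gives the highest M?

concrete

After converting to SI:
  soda-lime glass: E = 69.64 GPa, ρ = 2531 kg/m³, cost = 1.896 $/kg
  low-carbon steel: E = 203.8 GPa, ρ = 7845 kg/m³, cost = 0.7937 $/kg
  beryllium: E = 301.3 GPa, ρ = 1850 kg/m³, cost = 540.0 $/kg
  bronze: E = 114.0 GPa, ρ = 8790 kg/m³, cost = 9.600 $/kg
  concrete: E = 31.30 GPa, ρ = 2350 kg/m³, cost = 0.04900 $/kg
  maraging steel: E = 182.7 GPa, ρ = 8050 kg/m³, cost = 37.48 $/kg
  concrete: M = 272 MN·m per $
  low-carbon steel: M = 32.7 MN·m per $
  soda-lime glass: M = 14.5 MN·m per $
  bronze: M = 1.35 MN·m per $
  maraging steel: M = 0.606 MN·m per $
  beryllium: M = 0.302 MN·m per $
The maximum is for concrete.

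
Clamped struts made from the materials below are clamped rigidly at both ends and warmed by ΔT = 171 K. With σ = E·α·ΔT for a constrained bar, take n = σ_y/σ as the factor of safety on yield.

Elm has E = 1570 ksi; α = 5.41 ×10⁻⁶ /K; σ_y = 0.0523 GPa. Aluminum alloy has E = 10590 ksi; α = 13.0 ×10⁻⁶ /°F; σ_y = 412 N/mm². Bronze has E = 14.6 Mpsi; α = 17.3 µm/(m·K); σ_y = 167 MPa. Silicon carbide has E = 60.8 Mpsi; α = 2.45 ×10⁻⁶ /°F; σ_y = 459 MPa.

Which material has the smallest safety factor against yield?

Per material, after unit conversion:
  elm: E = 10.82, α = 5.41, σ_y = 52.30 → σ = 10.0 MPa, n = 5.22
  aluminum alloy: E = 73.02, α = 23.4, σ_y = 412.0 → σ = 292 MPa, n = 1.41
  bronze: E = 100.7, α = 17.3, σ_y = 167.0 → σ = 298 MPa, n = 0.561
  silicon carbide: E = 419.2, α = 4.41, σ_y = 459.0 → σ = 316 MPa, n = 1.45
Bronze has the lowest safety factor, n = 0.561.

bronze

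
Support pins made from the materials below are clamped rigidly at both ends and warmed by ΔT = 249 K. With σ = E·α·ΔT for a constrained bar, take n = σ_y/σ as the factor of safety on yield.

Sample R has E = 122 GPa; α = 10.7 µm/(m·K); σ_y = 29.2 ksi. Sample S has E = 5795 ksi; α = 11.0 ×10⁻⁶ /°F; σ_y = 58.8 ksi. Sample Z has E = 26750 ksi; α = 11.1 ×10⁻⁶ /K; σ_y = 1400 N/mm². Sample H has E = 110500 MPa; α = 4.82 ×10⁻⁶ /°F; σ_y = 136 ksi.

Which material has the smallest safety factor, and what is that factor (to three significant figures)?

sample R, n = 0.619

Converting E to GPa, α to ×10⁻⁶/K, σ_y to MPa, then σ and n for each:
  sample R: E = 122.0, α = 10.7, σ_y = 201.3 → σ = 325 MPa, n = 0.619
  sample S: E = 39.96, α = 19.8, σ_y = 405.4 → σ = 197 MPa, n = 2.06
  sample Z: E = 184.4, α = 11.1, σ_y = 1400 → σ = 510 MPa, n = 2.75
  sample H: E = 110.5, α = 8.68, σ_y = 937.7 → σ = 239 MPa, n = 3.93
Smallest n: sample R with n = 0.619.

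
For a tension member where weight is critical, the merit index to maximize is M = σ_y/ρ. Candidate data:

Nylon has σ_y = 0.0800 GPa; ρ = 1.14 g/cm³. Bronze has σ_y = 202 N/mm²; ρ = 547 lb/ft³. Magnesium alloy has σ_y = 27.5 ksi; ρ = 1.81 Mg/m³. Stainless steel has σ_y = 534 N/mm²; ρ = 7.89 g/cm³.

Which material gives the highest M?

Convert each candidate to consistent units, then evaluate M:
  nylon: σ_y = 80.00 MPa, ρ = 1140 kg/m³
  bronze: σ_y = 202.0 MPa, ρ = 8762 kg/m³
  magnesium alloy: σ_y = 189.6 MPa, ρ = 1810 kg/m³
  stainless steel: σ_y = 534.0 MPa, ρ = 7890 kg/m³
  magnesium alloy: M = 105 kN·m/kg
  nylon: M = 70.2 kN·m/kg
  stainless steel: M = 67.7 kN·m/kg
  bronze: M = 23.1 kN·m/kg
Magnesium alloy has the largest M.

magnesium alloy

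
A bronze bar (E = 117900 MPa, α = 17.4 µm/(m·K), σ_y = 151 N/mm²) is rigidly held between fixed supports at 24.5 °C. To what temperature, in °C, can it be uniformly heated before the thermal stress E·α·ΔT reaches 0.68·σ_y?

74.6 °C

E = 117900 MPa = 117.9 GPa.
σ_y = 151 N/mm² = 151.0 MPa.
E·α·ΔT = 102.7 MPa ⇒ ΔT = 102.7 / (117.9×10³ × 17.4×10⁻⁶) = 50.05 K.
T = 24.5 + 50.05 = 74.55 °C.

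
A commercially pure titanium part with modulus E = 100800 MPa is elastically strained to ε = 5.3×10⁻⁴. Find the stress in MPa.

53.4 MPa

E = 100800 MPa = 100.8 GPa.
σ = E·ε = 100800 MPa × 5.3×10⁻⁴ = 53.4 MPa.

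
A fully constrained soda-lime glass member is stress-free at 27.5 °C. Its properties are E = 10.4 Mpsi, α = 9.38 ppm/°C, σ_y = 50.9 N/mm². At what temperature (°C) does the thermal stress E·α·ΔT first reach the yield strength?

E = 10.4 Mpsi = 71.71 GPa.
σ_y = 50.9 N/mm² = 50.90 MPa.
E·α·ΔT = 50.90 MPa ⇒ ΔT = 50.90 / (71.71×10³ × 9.38×10⁻⁶) = 75.68 K.
T = 27.5 + 75.68 = 103.2 °C.

103 °C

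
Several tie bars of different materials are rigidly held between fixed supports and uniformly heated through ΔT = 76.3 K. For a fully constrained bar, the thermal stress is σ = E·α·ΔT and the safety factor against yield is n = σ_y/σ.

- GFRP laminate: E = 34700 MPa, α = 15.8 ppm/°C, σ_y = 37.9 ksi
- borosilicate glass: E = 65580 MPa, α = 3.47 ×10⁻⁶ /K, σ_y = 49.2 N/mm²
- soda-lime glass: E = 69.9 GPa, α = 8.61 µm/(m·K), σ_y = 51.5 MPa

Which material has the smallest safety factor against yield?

soda-lime glass

Converting E to GPa, α to ×10⁻⁶/K, σ_y to MPa, then σ and n for each:
  GFRP laminate: E = 34.70, α = 15.8, σ_y = 261.3 → σ = 41.8 MPa, n = 6.25
  borosilicate glass: E = 65.58, α = 3.47, σ_y = 49.20 → σ = 17.4 MPa, n = 2.83
  soda-lime glass: E = 69.90, α = 8.61, σ_y = 51.50 → σ = 45.9 MPa, n = 1.12
Smallest n: soda-lime glass with n = 1.12.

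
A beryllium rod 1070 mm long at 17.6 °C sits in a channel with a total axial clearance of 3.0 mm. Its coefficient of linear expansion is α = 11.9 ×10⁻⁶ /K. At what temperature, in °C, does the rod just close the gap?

253 °C

α·L₀·ΔT = 3.0 mm ⇒ ΔT = 3.0 / (11.9×10⁻⁶ × 1070.0) = 235.6 K.
T = 17.6 + 235.6 = 253.2 °C.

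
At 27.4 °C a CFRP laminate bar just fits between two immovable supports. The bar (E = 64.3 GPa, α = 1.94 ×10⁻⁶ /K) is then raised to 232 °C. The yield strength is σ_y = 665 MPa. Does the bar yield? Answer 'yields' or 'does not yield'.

ΔT = 204.6 K. Constrained thermal stress σ = E·α·ΔT = 64.30×10³ MPa × 1.94×10⁻⁶ × 204.6 = 25.5 MPa (compressive).
Compare to σ_y = 665 MPa: σ < σ_y, so it does not yield.

does not yield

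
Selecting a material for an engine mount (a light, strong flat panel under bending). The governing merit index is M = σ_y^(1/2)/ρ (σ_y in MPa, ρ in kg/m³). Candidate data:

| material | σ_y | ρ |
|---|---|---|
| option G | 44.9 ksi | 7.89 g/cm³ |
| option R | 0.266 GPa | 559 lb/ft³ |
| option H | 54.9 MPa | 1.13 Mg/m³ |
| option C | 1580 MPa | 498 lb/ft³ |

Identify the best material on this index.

option H

Putting every candidate on a common basis:
  option G: σ_y = 309.6 MPa, ρ = 7890 kg/m³
  option R: σ_y = 266.0 MPa, ρ = 8954 kg/m³
  option H: σ_y = 54.90 MPa, ρ = 1130 kg/m³
  option C: σ_y = 1580 MPa, ρ = 7977 kg/m³
  option H: M = 6.56×10⁻³
  option C: M = 4.98×10⁻³
  option G: M = 2.23×10⁻³
  option R: M = 1.82×10⁻³
The maximum is for option H.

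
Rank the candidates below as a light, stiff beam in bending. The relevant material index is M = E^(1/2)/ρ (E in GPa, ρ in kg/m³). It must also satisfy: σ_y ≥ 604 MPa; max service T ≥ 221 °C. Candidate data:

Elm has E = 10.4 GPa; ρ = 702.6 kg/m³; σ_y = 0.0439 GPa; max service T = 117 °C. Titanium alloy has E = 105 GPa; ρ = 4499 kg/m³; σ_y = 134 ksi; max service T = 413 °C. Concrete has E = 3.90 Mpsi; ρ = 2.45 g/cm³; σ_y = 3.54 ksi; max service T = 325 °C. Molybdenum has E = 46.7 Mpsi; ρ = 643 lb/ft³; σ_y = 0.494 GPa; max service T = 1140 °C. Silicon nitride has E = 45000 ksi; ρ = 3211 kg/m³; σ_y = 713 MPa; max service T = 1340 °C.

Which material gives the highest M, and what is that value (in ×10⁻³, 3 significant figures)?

Screen on constraints: σ_y ≥ 604 MPa; max service T ≥ 221 °C. Survivors: titanium alloy, silicon nitride.
In SI units:
  titanium alloy: E = 105.0 GPa, ρ = 4499 kg/m³
  silicon nitride: E = 310.3 GPa, ρ = 3211 kg/m³
  silicon nitride: M = 5.49×10⁻³
  titanium alloy: M = 2.28×10⁻³
The maximum is for silicon nitride.

silicon nitride, M = 5.49×10⁻³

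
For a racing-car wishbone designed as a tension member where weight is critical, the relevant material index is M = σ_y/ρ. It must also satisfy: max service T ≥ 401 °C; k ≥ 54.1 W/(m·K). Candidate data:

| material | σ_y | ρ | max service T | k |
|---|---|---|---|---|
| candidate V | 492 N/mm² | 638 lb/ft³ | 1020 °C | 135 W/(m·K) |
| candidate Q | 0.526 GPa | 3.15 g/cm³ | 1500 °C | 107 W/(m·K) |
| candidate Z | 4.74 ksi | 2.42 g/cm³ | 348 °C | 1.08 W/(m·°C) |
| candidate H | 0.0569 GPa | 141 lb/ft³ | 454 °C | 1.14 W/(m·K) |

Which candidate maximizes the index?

candidate Q

Screen on constraints: max service T ≥ 401 °C; k ≥ 54.1 W/(m·K). Survivors: candidate V, candidate Q.
Putting every candidate on a common basis:
  candidate V: σ_y = 492.0 MPa, ρ = 10220 kg/m³
  candidate Q: σ_y = 526.0 MPa, ρ = 3150 kg/m³
  candidate Q: M = 167 kN·m/kg
  candidate V: M = 48.1 kN·m/kg
Highest index: candidate Q.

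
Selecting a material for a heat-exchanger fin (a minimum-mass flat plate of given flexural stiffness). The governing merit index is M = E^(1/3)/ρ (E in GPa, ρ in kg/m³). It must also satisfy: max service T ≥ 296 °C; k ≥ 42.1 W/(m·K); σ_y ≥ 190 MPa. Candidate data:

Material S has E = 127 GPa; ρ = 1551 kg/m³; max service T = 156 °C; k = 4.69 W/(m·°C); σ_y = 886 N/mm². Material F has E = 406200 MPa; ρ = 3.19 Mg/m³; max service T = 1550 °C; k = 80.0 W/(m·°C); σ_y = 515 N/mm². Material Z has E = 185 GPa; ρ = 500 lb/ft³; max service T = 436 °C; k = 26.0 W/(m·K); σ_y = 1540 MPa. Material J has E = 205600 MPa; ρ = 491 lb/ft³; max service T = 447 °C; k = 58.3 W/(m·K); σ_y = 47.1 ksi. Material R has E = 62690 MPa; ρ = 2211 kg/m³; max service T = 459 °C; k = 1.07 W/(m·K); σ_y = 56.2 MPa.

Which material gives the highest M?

Screen on constraints: max service T ≥ 296 °C; k ≥ 42.1 W/(m·K); σ_y ≥ 190 MPa. Survivors: material F, material J.
Convert each candidate to consistent units, then evaluate M:
  material F: E = 406.2 GPa, ρ = 3190 kg/m³
  material J: E = 205.6 GPa, ρ = 7865 kg/m³
  material F: M = 2.32×10⁻³
  material J: M = 0.750×10⁻³
Highest index: material F.

material F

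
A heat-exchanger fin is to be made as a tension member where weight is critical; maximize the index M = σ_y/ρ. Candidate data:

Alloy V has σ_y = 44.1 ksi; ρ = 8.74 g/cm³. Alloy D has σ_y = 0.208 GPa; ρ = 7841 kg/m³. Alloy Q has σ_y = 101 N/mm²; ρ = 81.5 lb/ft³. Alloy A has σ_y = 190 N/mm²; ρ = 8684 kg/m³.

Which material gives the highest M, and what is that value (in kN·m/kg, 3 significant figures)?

In SI units:
  alloy V: σ_y = 304.1 MPa, ρ = 8740 kg/m³
  alloy D: σ_y = 208.0 MPa, ρ = 7841 kg/m³
  alloy Q: σ_y = 101.0 MPa, ρ = 1306 kg/m³
  alloy A: σ_y = 190.0 MPa, ρ = 8684 kg/m³
  alloy Q: M = 77.4 kN·m/kg
  alloy V: M = 34.8 kN·m/kg
  alloy D: M = 26.5 kN·m/kg
  alloy A: M = 21.9 kN·m/kg
Alloy Q ranks first.

alloy Q, M = 77.4 kN·m/kg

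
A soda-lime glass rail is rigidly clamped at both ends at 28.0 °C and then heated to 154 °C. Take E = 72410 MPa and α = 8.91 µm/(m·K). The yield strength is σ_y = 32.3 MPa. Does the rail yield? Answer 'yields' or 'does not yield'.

yields

E = 72410 MPa = 72.41 GPa.
ΔT = 126.0 K. Constrained thermal stress σ = E·α·ΔT = 72.41×10³ MPa × 8.91×10⁻⁶ × 126.0 = 81.3 MPa (compressive).
Compare to σ_y = 32.3 MPa: σ ≥ σ_y, so it yields.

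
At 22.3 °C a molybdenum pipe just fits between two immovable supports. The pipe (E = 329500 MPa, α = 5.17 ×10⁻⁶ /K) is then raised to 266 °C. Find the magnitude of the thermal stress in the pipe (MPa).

E = 329500 MPa = 329.5 GPa.
ΔT = 243.7 K. Constrained thermal stress σ = E·α·ΔT = 329.5×10³ MPa × 5.17×10⁻⁶ × 243.7 = 415 MPa (compressive).

415 MPa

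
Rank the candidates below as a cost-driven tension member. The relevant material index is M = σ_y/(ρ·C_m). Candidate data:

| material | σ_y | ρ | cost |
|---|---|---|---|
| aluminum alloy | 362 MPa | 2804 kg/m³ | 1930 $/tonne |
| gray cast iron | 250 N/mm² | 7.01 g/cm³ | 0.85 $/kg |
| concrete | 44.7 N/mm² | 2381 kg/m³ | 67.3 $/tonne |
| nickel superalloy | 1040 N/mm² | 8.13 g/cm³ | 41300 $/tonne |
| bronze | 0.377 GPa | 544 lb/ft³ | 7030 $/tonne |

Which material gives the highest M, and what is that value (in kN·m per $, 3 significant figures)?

concrete, M = 279 kN·m per $

Putting every candidate on a common basis:
  aluminum alloy: σ_y = 362.0 MPa, ρ = 2804 kg/m³, cost = 1.930 $/kg
  gray cast iron: σ_y = 250.0 MPa, ρ = 7010 kg/m³, cost = 0.8500 $/kg
  concrete: σ_y = 44.70 MPa, ρ = 2381 kg/m³, cost = 0.06730 $/kg
  nickel superalloy: σ_y = 1040 MPa, ρ = 8130 kg/m³, cost = 41.30 $/kg
  bronze: σ_y = 377.0 MPa, ρ = 8714 kg/m³, cost = 7.030 $/kg
  concrete: M = 279 kN·m per $
  aluminum alloy: M = 66.9 kN·m per $
  gray cast iron: M = 42.0 kN·m per $
  bronze: M = 6.15 kN·m per $
  nickel superalloy: M = 3.10 kN·m per $
The maximum is for concrete.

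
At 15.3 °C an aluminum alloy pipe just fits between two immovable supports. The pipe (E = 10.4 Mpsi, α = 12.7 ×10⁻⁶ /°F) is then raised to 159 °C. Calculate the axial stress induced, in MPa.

236 MPa

E = 10.4 Mpsi = 71.71 GPa.
α = 12.7×10⁻⁶/°F × 9/5 = 22.9×10⁻⁶/K.
ΔT = 143.7 K. Constrained thermal stress σ = E·α·ΔT = 71.71×10³ MPa × 22.9×10⁻⁶ × 143.7 = 236 MPa (compressive).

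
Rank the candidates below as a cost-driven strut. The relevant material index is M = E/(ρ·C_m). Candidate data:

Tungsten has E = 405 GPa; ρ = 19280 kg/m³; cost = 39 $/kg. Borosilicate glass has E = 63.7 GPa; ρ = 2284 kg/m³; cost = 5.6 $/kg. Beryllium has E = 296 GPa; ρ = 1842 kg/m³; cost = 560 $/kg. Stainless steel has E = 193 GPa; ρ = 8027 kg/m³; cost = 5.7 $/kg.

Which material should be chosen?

Per-candidate index values:
  borosilicate glass: M = 4.98 MN·m per $
  stainless steel: M = 4.22 MN·m per $
  tungsten: M = 0.539 MN·m per $
  beryllium: M = 0.287 MN·m per $
Highest index: borosilicate glass.

borosilicate glass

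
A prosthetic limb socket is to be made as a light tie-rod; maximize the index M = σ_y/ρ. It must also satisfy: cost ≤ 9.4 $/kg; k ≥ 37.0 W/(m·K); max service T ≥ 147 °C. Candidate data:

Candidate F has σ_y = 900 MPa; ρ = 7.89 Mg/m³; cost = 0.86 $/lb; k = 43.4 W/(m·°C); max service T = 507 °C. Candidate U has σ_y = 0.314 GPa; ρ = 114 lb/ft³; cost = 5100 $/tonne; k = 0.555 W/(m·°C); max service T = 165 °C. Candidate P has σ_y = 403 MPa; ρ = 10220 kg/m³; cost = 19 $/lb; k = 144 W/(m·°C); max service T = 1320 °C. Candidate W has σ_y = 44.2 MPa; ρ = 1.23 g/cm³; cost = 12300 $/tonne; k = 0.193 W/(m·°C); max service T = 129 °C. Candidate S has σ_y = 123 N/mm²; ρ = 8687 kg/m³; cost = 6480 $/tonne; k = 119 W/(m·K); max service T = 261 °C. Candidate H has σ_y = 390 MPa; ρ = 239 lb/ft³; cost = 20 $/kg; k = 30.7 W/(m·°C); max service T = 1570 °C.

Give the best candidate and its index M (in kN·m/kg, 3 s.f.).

candidate F, M = 114 kN·m/kg

Screen on constraints: cost ≤ 9.4 $/kg; k ≥ 37.0 W/(m·K); max service T ≥ 147 °C. Survivors: candidate F, candidate S.
Normalizing units and computing the index:
  candidate F: σ_y = 900.0 MPa, ρ = 7890 kg/m³
  candidate S: σ_y = 123.0 MPa, ρ = 8687 kg/m³
  candidate F: M = 114 kN·m/kg
  candidate S: M = 14.2 kN·m/kg
Candidate F ranks first.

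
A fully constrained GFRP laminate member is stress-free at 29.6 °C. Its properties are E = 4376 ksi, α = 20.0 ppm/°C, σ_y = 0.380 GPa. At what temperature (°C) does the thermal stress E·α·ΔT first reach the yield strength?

659 °C

E = 4376 ksi = 30.17 GPa.
σ_y = 0.380 GPa = 380.0 MPa.
E·α·ΔT = 380.0 MPa ⇒ ΔT = 380.0 / (30.17×10³ × 20.0×10⁻⁶) = 629.7 K.
T = 29.6 + 629.7 = 659.3 °C.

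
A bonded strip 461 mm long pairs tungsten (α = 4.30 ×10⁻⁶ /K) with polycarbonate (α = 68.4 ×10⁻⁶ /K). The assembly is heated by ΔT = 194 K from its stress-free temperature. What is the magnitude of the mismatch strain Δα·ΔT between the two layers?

Δα = |4.30 − 68.4|×10⁻⁶/K = 64.1×10⁻⁶/K.
Mismatch strain = Δα·ΔT = 64.1×10⁻⁶ × 194.0 = 0.0124.

0.0124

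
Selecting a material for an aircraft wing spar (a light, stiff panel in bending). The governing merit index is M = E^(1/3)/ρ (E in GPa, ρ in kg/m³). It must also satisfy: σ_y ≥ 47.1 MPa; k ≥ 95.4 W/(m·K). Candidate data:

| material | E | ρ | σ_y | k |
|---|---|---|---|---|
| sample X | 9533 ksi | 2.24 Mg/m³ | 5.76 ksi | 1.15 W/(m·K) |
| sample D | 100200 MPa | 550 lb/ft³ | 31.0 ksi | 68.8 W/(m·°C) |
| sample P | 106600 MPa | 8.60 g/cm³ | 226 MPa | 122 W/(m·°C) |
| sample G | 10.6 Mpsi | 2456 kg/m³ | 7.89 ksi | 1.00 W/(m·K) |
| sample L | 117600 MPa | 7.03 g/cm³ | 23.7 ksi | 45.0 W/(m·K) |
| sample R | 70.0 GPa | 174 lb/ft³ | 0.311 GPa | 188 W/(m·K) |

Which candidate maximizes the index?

sample R

Screen on constraints: σ_y ≥ 47.1 MPa; k ≥ 95.4 W/(m·K). Survivors: sample P, sample R.
Putting every candidate on a common basis:
  sample P: E = 106.6 GPa, ρ = 8600 kg/m³
  sample R: E = 70.00 GPa, ρ = 2787 kg/m³
  sample R: M = 1.48×10⁻³
  sample P: M = 0.551×10⁻³
Sample R ranks first.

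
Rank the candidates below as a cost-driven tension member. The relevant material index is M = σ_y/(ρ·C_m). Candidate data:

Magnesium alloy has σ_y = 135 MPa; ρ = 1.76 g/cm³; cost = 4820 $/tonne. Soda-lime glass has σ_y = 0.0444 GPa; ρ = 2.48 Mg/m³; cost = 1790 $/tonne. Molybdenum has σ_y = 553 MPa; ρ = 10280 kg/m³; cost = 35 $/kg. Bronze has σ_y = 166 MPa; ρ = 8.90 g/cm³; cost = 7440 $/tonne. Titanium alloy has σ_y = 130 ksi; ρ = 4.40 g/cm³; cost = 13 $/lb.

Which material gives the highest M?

Normalizing units and computing the index:
  magnesium alloy: σ_y = 135.0 MPa, ρ = 1760 kg/m³, cost = 4.820 $/kg
  soda-lime glass: σ_y = 44.40 MPa, ρ = 2480 kg/m³, cost = 1.790 $/kg
  molybdenum: σ_y = 553.0 MPa, ρ = 10280 kg/m³, cost = 35.00 $/kg
  bronze: σ_y = 166.0 MPa, ρ = 8900 kg/m³, cost = 7.440 $/kg
  titanium alloy: σ_y = 896.3 MPa, ρ = 4400 kg/m³, cost = 28.66 $/kg
  magnesium alloy: M = 15.9 kN·m per $
  soda-lime glass: M = 10.0 kN·m per $
  titanium alloy: M = 7.11 kN·m per $
  bronze: M = 2.51 kN·m per $
  molybdenum: M = 1.54 kN·m per $
Magnesium alloy ranks first.

magnesium alloy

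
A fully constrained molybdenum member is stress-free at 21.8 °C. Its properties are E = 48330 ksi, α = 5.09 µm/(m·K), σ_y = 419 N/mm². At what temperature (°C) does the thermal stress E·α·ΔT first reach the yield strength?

E = 48330 ksi = 333.2 GPa.
σ_y = 419 N/mm² = 419.0 MPa.
E·α·ΔT = 419.0 MPa ⇒ ΔT = 419.0 / (333.2×10³ × 5.09×10⁻⁶) = 247.0 K.
T = 21.8 + 247.0 = 268.8 °C.

269 °C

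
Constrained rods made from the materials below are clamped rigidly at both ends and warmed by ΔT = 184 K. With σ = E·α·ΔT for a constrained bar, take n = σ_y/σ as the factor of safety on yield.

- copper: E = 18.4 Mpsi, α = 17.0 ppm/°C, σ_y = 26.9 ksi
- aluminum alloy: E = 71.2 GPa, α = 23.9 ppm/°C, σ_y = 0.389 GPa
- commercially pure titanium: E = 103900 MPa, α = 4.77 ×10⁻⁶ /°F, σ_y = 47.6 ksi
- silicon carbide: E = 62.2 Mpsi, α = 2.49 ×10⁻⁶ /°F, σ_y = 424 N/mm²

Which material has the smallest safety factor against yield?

copper

With everything in SI (GPa, ×10⁻⁶/K, MPa):
  copper: E = 126.9, α = 17.0, σ_y = 185.5 → σ = 397 MPa, n = 0.467
  aluminum alloy: E = 71.20, α = 23.9, σ_y = 389.0 → σ = 313 MPa, n = 1.24
  commercially pure titanium: E = 103.9, α = 8.59, σ_y = 328.2 → σ = 164 MPa, n = 2.00
  silicon carbide: E = 428.9, α = 4.48, σ_y = 424.0 → σ = 354 MPa, n = 1.20
Smallest n: copper with n = 0.467.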